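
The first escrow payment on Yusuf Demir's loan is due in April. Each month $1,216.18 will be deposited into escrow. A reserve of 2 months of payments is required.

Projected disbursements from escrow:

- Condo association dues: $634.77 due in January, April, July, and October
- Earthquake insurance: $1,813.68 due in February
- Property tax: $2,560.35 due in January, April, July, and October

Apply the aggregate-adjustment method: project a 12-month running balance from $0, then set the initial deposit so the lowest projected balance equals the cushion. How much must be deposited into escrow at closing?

Cushion = 2 × $1,216.18 = $2,432.36
Trial balance (start $0, +$1,216.18 each month, − disbursements):
  Apr: +$1,216.18 − $3,195.12 → -$1,978.94
  May: +$1,216.18 → -$762.76
  Jun: +$1,216.18 → $453.42
  Jul: +$1,216.18 − $3,195.12 → -$1,525.52
  Aug: +$1,216.18 → -$309.34
  Sep: +$1,216.18 → $906.84
  Oct: +$1,216.18 − $3,195.12 → -$1,072.10
  Nov: +$1,216.18 → $144.08
  Dec: +$1,216.18 → $1,360.26
  Jan: +$1,216.18 − $3,195.12 → -$618.68
  Feb: +$1,216.18 − $1,813.68 → -$1,216.18
  Mar: +$1,216.18 → $0.00
Lowest trial balance = -$1,978.94 (Apr)
Initial deposit = cushion − low point = $2,432.36 − (-$1,978.94) = $4,411.30

$4,411.30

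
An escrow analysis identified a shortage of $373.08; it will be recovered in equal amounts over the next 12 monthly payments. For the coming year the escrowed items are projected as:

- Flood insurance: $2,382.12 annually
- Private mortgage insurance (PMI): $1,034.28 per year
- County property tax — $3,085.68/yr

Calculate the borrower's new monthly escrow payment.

Flood insurance = $2,382.12 annually
Private mortgage insurance (PMI) = $1,034.28 annually
County property tax = $3,085.68 annually
Yearly total = $6,502.08
Monthly = $6,502.08 ÷ 12 = $541.84
Shortage per month = $373.08 / 12 = $31.09
Adjusted monthly = $541.84 + $31.09 = $572.93

$572.93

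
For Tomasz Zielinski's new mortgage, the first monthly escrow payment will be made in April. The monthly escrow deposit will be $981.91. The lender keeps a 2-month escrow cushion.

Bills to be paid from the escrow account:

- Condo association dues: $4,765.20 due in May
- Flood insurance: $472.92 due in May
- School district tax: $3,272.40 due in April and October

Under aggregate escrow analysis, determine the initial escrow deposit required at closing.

$8,510.52

Cushion = 2 × $981.91 = $1,963.82
Trial balance (start $0, +$981.91 each month, − disbursements):
  Apr: +$981.91 − $3,272.40 → -$2,290.49
  May: +$981.91 − $5,238.12 → -$6,546.70
  Jun: +$981.91 → -$5,564.79
  Jul: +$981.91 → -$4,582.88
  Aug: +$981.91 → -$3,600.97
  Sep: +$981.91 → -$2,619.06
  Oct: +$981.91 − $3,272.40 → -$4,909.55
  Nov: +$981.91 → -$3,927.64
  Dec: +$981.91 → -$2,945.73
  Jan: +$981.91 → -$1,963.82
  Feb: +$981.91 → -$981.91
  Mar: +$981.91 → $0.00
Lowest trial balance = -$6,546.70 (May)
Initial deposit = cushion − low point = $1,963.82 − (-$6,546.70) = $8,510.52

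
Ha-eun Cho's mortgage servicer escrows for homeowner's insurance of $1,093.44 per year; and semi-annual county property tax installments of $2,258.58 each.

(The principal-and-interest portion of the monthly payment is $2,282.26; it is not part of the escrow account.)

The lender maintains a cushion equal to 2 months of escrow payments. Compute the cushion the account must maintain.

$935.10

Homeowner's insurance — $1,093.44/yr
County property tax — $2,258.58 × 2 = $4,517.16/yr
Annual escrow total = $5,610.60
Monthly = $5,610.60 ÷ 12 = $467.55
Reserve = 2 × $467.55 = $935.10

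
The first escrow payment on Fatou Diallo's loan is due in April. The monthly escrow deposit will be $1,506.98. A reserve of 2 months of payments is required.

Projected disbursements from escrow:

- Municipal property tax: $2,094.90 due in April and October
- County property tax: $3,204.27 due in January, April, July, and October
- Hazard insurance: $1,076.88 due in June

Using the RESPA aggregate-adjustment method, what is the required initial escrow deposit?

$7,344.59

Cushion = 2 × $1,506.98 = $3,013.96
Trial balance (start $0, +$1,506.98 each month, − disbursements):
  Apr: +$1,506.98 − $5,299.17 → -$3,792.19
  May: +$1,506.98 → -$2,285.21
  Jun: +$1,506.98 − $1,076.88 → -$1,855.11
  Jul: +$1,506.98 − $3,204.27 → -$3,552.40
  Aug: +$1,506.98 → -$2,045.42
  Sep: +$1,506.98 → -$538.44
  Oct: +$1,506.98 − $5,299.17 → -$4,330.63
  Nov: +$1,506.98 → -$2,823.65
  Dec: +$1,506.98 → -$1,316.67
  Jan: +$1,506.98 − $3,204.27 → -$3,013.96
  Feb: +$1,506.98 → -$1,506.98
  Mar: +$1,506.98 → $0.00
Lowest trial balance = -$4,330.63 (Oct)
Initial deposit = cushion − low point = $3,013.96 − (-$4,330.63) = $7,344.59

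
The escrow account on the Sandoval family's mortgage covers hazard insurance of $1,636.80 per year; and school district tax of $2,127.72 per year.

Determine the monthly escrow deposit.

$313.71

Hazard insurance — $1,636.80/yr
School district tax — $2,127.72/yr
Annual escrow total = $1,636.80 + $2,127.72 = $3,764.52
Base monthly escrow = $3,764.52 / 12 = $313.71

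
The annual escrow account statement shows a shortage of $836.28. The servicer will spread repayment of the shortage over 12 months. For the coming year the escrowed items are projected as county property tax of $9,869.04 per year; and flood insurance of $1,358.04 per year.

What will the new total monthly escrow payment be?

County property tax — $9,869.04
Flood insurance — $1,358.04
Yearly total = $9,869.04 + $1,358.04 = $11,227.08
Monthly escrow = $11,227.08 ÷ 12 = $935.59
Shortage per month = $836.28 / 12 = $69.69
New monthly escrow = $935.59 + $69.69 = $1,005.28

$1,005.28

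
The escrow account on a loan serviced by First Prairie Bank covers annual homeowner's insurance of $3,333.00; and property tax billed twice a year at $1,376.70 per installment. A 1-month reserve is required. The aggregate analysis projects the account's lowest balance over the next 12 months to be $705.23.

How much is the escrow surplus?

Homeowner's insurance — $3,333.00/yr
Property tax — $1,376.70 × 2 = $2,753.40/yr
Yearly total = $3,333.00 + $2,753.40 = $6,086.40
Base monthly escrow = $6,086.40 ÷ 12 = $507.20
Required cushion = 1 × $507.20 = $507.20
Excess over cushion: $705.23 − $507.20 = $198.03

$198.03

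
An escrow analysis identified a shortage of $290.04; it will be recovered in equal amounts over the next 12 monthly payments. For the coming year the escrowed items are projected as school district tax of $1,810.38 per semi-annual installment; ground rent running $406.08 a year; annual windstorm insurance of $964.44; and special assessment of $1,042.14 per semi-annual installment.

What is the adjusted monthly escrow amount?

School district tax — $1,810.38 × 2 = $3,620.76 annually
Ground rent — $406.08 annually
Windstorm insurance — $964.44 annually
Special assessment — $1,042.14 × 2 = $2,084.28 annually
Total annual escrow = $3,620.76 + $406.08 + $964.44 + $2,084.28 = $7,075.56
Monthly escrow = $7,075.56 / 12 = $589.63
Shortage per month = $290.04 / 12 = $24.17
Adjusted monthly = $589.63 + $24.17 = $613.80

$613.80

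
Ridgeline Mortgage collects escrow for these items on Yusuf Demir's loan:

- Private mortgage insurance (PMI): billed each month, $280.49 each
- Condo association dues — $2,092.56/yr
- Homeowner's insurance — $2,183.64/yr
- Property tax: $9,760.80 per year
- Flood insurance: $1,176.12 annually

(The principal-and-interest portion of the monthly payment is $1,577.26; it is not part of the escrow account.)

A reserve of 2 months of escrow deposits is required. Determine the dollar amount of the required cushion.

$3,096.50

Private mortgage insurance (PMI) — $280.49 × 12 = $3,365.88/yr
Condo association dues — $2,092.56/yr
Homeowner's insurance — $2,183.64/yr
Property tax — $9,760.80/yr
Flood insurance — $1,176.12/yr
Total annual escrow = $3,365.88 + $2,092.56 + $2,183.64 + $9,760.80 + $1,176.12 = $18,579.00
Monthly escrow = $18,579.00 ÷ 12 = $1,548.25
Cushion = 2 × $1,548.25 = $3,096.50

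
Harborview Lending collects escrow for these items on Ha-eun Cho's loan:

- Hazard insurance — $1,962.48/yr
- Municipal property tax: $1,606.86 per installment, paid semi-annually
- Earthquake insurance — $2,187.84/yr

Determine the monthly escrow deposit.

$613.67

Hazard insurance — $1,962.48/yr
Municipal property tax — $1,606.86 × 2 = $3,213.72/yr
Earthquake insurance — $2,187.84/yr
Annual escrow total = $7,364.04
Monthly escrow = $7,364.04 / 12 = $613.67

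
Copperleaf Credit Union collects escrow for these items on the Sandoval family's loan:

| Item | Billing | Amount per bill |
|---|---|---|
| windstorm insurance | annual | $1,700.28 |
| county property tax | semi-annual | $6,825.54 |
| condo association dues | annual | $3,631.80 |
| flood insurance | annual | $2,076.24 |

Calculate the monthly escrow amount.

Windstorm insurance: $1,700.28 per year
County property tax: $6,825.54 × 2 = $13,651.08 per year
Condo association dues: $3,631.80 per year
Flood insurance: $2,076.24 per year
Yearly total = $21,059.40
Per month = $21,059.40 / 12 = $1,754.95

$1,754.95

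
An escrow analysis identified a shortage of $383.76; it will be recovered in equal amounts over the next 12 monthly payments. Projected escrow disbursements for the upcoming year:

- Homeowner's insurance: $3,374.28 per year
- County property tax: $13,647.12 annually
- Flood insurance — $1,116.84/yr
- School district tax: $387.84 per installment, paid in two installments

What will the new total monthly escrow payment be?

$1,608.14

Homeowner's insurance = $3,374.28/yr
County property tax = $13,647.12/yr
Flood insurance = $1,116.84/yr
School district tax = $387.84 × 2 = $775.68/yr
Total annual escrow = $3,374.28 + $13,647.12 + $1,116.84 + $775.68 = $18,913.92
Monthly escrow = $18,913.92 / 12 = $1,576.16
Shortage per month = $383.76 ÷ 12 = $31.98
New monthly escrow = $1,576.16 + $31.98 = $1,608.14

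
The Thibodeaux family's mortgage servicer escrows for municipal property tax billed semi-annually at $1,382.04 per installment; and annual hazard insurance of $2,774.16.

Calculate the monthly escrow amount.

$461.52

Municipal property tax — $1,382.04 × 2 = $2,764.08/yr
Hazard insurance — $2,774.16/yr
Annual escrow total = $2,764.08 + $2,774.16 = $5,538.24
Monthly escrow = $5,538.24 / 12 = $461.52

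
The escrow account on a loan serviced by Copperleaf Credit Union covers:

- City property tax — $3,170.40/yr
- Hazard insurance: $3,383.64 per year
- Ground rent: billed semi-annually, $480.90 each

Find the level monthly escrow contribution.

City property tax = $3,170.40 per year
Hazard insurance = $3,383.64 per year
Ground rent = $480.90 × 2 = $961.80 per year
Annual escrow total = $3,170.40 + $3,383.64 + $961.80 = $7,515.84
Monthly = $7,515.84 ÷ 12 = $626.32

$626.32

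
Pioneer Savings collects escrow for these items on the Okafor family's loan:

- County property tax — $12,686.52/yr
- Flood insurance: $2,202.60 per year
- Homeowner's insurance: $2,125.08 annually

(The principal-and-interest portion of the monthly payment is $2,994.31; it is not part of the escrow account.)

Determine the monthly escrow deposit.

County property tax = $12,686.52/yr
Flood insurance = $2,202.60/yr
Homeowner's insurance = $2,125.08/yr
Yearly total = $12,686.52 + $2,202.60 + $2,125.08 = $17,014.20
Per month = $17,014.20 ÷ 12 = $1,417.85

$1,417.85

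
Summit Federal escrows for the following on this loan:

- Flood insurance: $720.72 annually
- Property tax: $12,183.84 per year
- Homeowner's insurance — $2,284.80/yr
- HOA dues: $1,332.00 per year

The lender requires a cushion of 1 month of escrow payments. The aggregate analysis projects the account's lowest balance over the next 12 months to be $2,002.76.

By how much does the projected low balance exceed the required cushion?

Flood insurance = $720.72
Property tax = $12,183.84
Homeowner's insurance = $2,284.80
HOA dues = $1,332.00
Annual escrow total = $720.72 + $12,183.84 + $2,284.80 + $1,332.00 = $16,521.36
Monthly escrow = $16,521.36 / 12 = $1,376.78
Cushion = 1 × $1,376.78 = $1,376.78
Surplus = $2,002.76 − $1,376.78 = $625.98

$625.98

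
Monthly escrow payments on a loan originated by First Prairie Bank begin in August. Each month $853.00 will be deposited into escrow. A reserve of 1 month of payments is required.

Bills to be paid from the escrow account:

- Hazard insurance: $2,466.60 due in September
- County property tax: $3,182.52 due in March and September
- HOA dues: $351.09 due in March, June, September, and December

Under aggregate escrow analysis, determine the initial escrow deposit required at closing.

Cushion = 1 × $853.00 = $853.00
Trial balance (start $0, +$853.00 each month, − disbursements):
  Aug: +$853.00 → $853.00
  Sep: +$853.00 − $6,000.21 → -$4,294.21
  Oct: +$853.00 → -$3,441.21
  Nov: +$853.00 → -$2,588.21
  Dec: +$853.00 − $351.09 → -$2,086.30
  Jan: +$853.00 → -$1,233.30
  Feb: +$853.00 → -$380.30
  Mar: +$853.00 − $3,533.61 → -$3,060.91
  Apr: +$853.00 → -$2,207.91
  May: +$853.00 → -$1,354.91
  Jun: +$853.00 − $351.09 → -$853.00
  Jul: +$853.00 → $0.00
Lowest trial balance = -$4,294.21 (Sep)
Initial deposit = cushion − low point = $853.00 − (-$4,294.21) = $5,147.21

$5,147.21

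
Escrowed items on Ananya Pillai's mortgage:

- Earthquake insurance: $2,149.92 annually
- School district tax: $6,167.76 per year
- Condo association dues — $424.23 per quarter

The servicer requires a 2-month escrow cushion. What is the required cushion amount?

Earthquake insurance: $2,149.92 per year
School district tax: $6,167.76 per year
Condo association dues: $424.23 × 4 = $1,696.92 per year
Total annual escrow = $2,149.92 + $6,167.76 + $1,696.92 = $10,014.60
Per month = $10,014.60 ÷ 12 = $834.55
Cushion = 2 × $834.55 = $1,669.10

$1,669.10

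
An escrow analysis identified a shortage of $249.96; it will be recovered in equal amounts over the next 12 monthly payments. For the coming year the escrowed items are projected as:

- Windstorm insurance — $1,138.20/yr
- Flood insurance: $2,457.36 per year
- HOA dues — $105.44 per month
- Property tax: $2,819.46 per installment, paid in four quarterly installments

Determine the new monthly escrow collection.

$1,365.72

Windstorm insurance — $1,138.20 per year
Flood insurance — $2,457.36 per year
HOA dues — $105.44 × 12 = $1,265.28 per year
Property tax — $2,819.46 × 4 = $11,277.84 per year
Yearly total = $1,138.20 + $2,457.36 + $1,265.28 + $11,277.84 = $16,138.68
Monthly = $16,138.68 / 12 = $1,344.89
Shortage spread = $249.96 ÷ 12 = $20.83/mo
Adjusted monthly = $1,344.89 + $20.83 = $1,365.72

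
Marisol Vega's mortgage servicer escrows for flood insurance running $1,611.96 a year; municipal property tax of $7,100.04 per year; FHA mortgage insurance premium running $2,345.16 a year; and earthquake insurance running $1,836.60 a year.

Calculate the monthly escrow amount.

$1,074.48

Flood insurance = $1,611.96 per year
Municipal property tax = $7,100.04 per year
FHA mortgage insurance premium = $2,345.16 per year
Earthquake insurance = $1,836.60 per year
Annual escrow total = $12,893.76
Monthly = $12,893.76 ÷ 12 = $1,074.48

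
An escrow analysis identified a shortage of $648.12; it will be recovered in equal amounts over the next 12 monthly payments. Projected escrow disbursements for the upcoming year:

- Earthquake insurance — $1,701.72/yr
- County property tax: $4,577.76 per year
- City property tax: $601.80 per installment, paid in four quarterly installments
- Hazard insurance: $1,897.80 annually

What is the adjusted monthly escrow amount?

$936.05

Earthquake insurance: $1,701.72
County property tax: $4,577.76
City property tax: $601.80 × 4 = $2,407.20
Hazard insurance: $1,897.80
Total annual escrow = $1,701.72 + $4,577.76 + $2,407.20 + $1,897.80 = $10,584.48
Base monthly escrow = $10,584.48 / 12 = $882.04
Shortage spread = $648.12 ÷ 12 = $54.01/mo
Adjusted monthly = $882.04 + $54.01 = $936.05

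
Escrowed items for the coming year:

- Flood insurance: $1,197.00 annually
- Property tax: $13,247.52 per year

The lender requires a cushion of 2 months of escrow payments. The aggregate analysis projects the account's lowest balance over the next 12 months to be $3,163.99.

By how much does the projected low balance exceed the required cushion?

Flood insurance: $1,197.00 per year
Property tax: $13,247.52 per year
Total annual escrow = $14,444.52
Monthly escrow = $14,444.52 ÷ 12 = $1,203.71
Cushion = 2 × $1,203.71 = $2,407.42
Excess over cushion: $3,163.99 − $2,407.42 = $756.57

$756.57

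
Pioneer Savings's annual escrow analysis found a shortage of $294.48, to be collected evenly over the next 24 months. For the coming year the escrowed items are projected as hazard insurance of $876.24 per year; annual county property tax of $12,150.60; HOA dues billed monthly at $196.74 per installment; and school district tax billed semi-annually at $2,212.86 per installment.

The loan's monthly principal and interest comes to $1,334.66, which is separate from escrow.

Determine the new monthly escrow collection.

Hazard insurance = $876.24 annually
County property tax = $12,150.60 annually
HOA dues = $196.74 × 12 = $2,360.88 annually
School district tax = $2,212.86 × 2 = $4,425.72 annually
Total per year = $876.24 + $12,150.60 + $2,360.88 + $4,425.72 = $19,813.44
Monthly = $19,813.44 / 12 = $1,651.12
Shortage spread = $294.48 ÷ 24 = $12.27/mo
New monthly escrow = $1,651.12 + $12.27 = $1,663.39

$1,663.39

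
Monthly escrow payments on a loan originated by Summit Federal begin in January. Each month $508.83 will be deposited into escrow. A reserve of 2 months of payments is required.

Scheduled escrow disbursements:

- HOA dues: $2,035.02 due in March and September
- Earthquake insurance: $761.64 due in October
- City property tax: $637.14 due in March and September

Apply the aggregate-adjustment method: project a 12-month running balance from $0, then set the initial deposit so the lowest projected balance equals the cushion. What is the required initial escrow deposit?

$2,163.33

Cushion = 2 × $508.83 = $1,017.66
Trial balance (start $0, +$508.83 each month, − disbursements):
  Jan: +$508.83 → $508.83
  Feb: +$508.83 → $1,017.66
  Mar: +$508.83 − $2,672.16 → -$1,145.67
  Apr: +$508.83 → -$636.84
  May: +$508.83 → -$128.01
  Jun: +$508.83 → $380.82
  Jul: +$508.83 → $889.65
  Aug: +$508.83 → $1,398.48
  Sep: +$508.83 − $2,672.16 → -$764.85
  Oct: +$508.83 − $761.64 → -$1,017.66
  Nov: +$508.83 → -$508.83
  Dec: +$508.83 → $0.00
Lowest trial balance = -$1,145.67 (Mar)
Initial deposit = cushion − low point = $1,017.66 − (-$1,145.67) = $2,163.33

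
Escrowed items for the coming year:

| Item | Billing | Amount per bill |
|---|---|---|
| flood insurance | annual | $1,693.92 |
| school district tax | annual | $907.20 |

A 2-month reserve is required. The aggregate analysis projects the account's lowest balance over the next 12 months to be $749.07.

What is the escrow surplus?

Flood insurance — $1,693.92/yr
School district tax — $907.20/yr
Total annual escrow = $1,693.92 + $907.20 = $2,601.12
Base monthly escrow = $2,601.12 / 12 = $216.76
Cushion = 2 × $216.76 = $433.52
Surplus = $749.07 − $433.52 = $315.55

$315.55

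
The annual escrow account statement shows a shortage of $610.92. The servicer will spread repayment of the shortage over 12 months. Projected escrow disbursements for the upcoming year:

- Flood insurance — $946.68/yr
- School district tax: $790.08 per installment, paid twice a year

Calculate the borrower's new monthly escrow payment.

$261.48

Flood insurance — $946.68 annually
School district tax — $790.08 × 2 = $1,580.16 annually
Yearly total = $2,526.84
Per month = $2,526.84 / 12 = $210.57
Shortage spread = $610.92 ÷ 12 = $50.91/mo
New monthly escrow = $210.57 + $50.91 = $261.48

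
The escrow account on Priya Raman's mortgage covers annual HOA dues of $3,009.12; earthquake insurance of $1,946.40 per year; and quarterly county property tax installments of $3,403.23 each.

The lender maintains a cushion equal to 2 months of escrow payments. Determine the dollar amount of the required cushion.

$3,094.74

HOA dues = $3,009.12/yr
Earthquake insurance = $1,946.40/yr
County property tax = $3,403.23 × 4 = $13,612.92/yr
Total per year = $18,568.44
Per month = $18,568.44 ÷ 12 = $1,547.37
Cushion = 2 × $1,547.37 = $3,094.74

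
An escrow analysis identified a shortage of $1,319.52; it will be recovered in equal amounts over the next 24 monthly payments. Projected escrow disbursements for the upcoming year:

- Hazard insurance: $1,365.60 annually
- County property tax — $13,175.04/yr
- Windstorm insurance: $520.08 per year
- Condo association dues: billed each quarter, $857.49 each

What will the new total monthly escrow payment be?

$1,595.87

Hazard insurance: $1,365.60 per year
County property tax: $13,175.04 per year
Windstorm insurance: $520.08 per year
Condo association dues: $857.49 × 4 = $3,429.96 per year
Total annual escrow = $1,365.60 + $13,175.04 + $520.08 + $3,429.96 = $18,490.68
Per month = $18,490.68 ÷ 12 = $1,540.89
Monthly shortage recovery: $1,319.52 ÷ 24 = $54.98
New monthly escrow = $1,540.89 + $54.98 = $1,595.87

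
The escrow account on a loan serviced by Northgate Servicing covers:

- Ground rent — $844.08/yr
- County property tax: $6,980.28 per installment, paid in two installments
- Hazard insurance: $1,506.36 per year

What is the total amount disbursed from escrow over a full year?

Ground rent: $844.08/yr
County property tax: $6,980.28 × 2 = $13,960.56/yr
Hazard insurance: $1,506.36/yr
Total per year = $844.08 + $13,960.56 + $1,506.36 = $16,311.00

$16,311.00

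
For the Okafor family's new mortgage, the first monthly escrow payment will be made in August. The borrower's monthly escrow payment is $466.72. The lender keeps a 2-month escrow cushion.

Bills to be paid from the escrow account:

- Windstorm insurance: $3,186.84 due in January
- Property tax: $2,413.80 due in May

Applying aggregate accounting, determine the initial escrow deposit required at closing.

$1,866.88

Cushion = 2 × $466.72 = $933.44
Trial balance (start $0, +$466.72 each month, − disbursements):
  Aug: +$466.72 → $466.72
  Sep: +$466.72 → $933.44
  Oct: +$466.72 → $1,400.16
  Nov: +$466.72 → $1,866.88
  Dec: +$466.72 → $2,333.60
  Jan: +$466.72 − $3,186.84 → -$386.52
  Feb: +$466.72 → $80.20
  Mar: +$466.72 → $546.92
  Apr: +$466.72 → $1,013.64
  May: +$466.72 − $2,413.80 → -$933.44
  Jun: +$466.72 → -$466.72
  Jul: +$466.72 → $0.00
Lowest trial balance = -$933.44 (May)
Initial deposit = cushion − low point = $933.44 − (-$933.44) = $1,866.88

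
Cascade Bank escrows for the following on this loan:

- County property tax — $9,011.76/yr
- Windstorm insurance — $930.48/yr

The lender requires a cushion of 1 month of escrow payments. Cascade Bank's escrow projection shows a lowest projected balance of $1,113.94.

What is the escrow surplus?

County property tax: $9,011.76 per year
Windstorm insurance: $930.48 per year
Total annual escrow = $9,011.76 + $930.48 = $9,942.24
Monthly escrow = $9,942.24 ÷ 12 = $828.52
Cushion = 1 × $828.52 = $828.52
Surplus = $1,113.94 − $828.52 = $285.42

$285.42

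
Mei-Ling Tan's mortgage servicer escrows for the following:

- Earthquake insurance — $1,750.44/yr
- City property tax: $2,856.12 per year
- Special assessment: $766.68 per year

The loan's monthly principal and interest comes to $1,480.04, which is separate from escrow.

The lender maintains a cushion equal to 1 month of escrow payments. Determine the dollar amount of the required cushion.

Earthquake insurance: $1,750.44 annually
City property tax: $2,856.12 annually
Special assessment: $766.68 annually
Annual escrow total = $1,750.44 + $2,856.12 + $766.68 = $5,373.24
Monthly escrow = $5,373.24 / 12 = $447.77
Reserve = 1 × $447.77 = $447.77

$447.77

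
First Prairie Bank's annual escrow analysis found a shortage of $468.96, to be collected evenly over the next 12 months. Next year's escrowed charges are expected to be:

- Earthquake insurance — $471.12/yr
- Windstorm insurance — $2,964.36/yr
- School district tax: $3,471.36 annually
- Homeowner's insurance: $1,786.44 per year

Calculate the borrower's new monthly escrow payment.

$763.52

Earthquake insurance = $471.12/yr
Windstorm insurance = $2,964.36/yr
School district tax = $3,471.36/yr
Homeowner's insurance = $1,786.44/yr
Yearly total = $8,693.28
Base monthly escrow = $8,693.28 / 12 = $724.44
Shortage per month = $468.96 / 12 = $39.08
New monthly escrow = $724.44 + $39.08 = $763.52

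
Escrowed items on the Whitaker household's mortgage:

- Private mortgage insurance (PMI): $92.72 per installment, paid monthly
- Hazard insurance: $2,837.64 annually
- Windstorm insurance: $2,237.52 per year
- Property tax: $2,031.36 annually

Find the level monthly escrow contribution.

Private mortgage insurance (PMI): $92.72 × 12 = $1,112.64/yr
Hazard insurance: $2,837.64/yr
Windstorm insurance: $2,237.52/yr
Property tax: $2,031.36/yr
Total per year = $1,112.64 + $2,837.64 + $2,237.52 + $2,031.36 = $8,219.16
Base monthly escrow = $8,219.16 ÷ 12 = $684.93

$684.93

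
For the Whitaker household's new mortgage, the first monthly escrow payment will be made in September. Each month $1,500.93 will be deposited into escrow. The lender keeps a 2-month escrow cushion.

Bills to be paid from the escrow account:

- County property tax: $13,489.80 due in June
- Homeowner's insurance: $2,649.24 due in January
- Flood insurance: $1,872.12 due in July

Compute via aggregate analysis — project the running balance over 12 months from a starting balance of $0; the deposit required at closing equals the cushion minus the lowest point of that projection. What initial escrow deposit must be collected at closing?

$4,502.79

Cushion = 2 × $1,500.93 = $3,001.86
Trial balance (start $0, +$1,500.93 each month, − disbursements):
  Sep: +$1,500.93 → $1,500.93
  Oct: +$1,500.93 → $3,001.86
  Nov: +$1,500.93 → $4,502.79
  Dec: +$1,500.93 → $6,003.72
  Jan: +$1,500.93 − $2,649.24 → $4,855.41
  Feb: +$1,500.93 → $6,356.34
  Mar: +$1,500.93 → $7,857.27
  Apr: +$1,500.93 → $9,358.20
  May: +$1,500.93 → $10,859.13
  Jun: +$1,500.93 − $13,489.80 → -$1,129.74
  Jul: +$1,500.93 − $1,872.12 → -$1,500.93
  Aug: +$1,500.93 → $0.00
Lowest trial balance = -$1,500.93 (Jul)
Initial deposit = cushion − low point = $3,001.86 − (-$1,500.93) = $4,502.79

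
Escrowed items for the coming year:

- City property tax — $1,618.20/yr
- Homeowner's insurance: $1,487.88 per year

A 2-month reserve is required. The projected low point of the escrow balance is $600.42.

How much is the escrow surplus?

City property tax: $1,618.20/yr
Homeowner's insurance: $1,487.88/yr
Total per year = $1,618.20 + $1,487.88 = $3,106.08
Monthly = $3,106.08 ÷ 12 = $258.84
Cushion = 2 × $258.84 = $517.68
Surplus = $600.42 − $517.68 = $82.74

$82.74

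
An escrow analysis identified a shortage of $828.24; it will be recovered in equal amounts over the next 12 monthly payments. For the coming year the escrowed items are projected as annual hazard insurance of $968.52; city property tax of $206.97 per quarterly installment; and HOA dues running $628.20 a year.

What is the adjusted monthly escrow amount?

$271.07

Hazard insurance: $968.52 per year
City property tax: $206.97 × 4 = $827.88 per year
HOA dues: $628.20 per year
Total per year = $2,424.60
Base monthly escrow = $2,424.60 ÷ 12 = $202.05
Monthly shortage recovery: $828.24 / 12 = $69.02
Adjusted monthly = $202.05 + $69.02 = $271.07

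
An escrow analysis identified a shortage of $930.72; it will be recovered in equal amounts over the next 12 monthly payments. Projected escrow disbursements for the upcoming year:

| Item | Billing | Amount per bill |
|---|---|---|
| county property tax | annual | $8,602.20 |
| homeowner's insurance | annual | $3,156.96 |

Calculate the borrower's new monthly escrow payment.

County property tax: $8,602.20
Homeowner's insurance: $3,156.96
Yearly total = $8,602.20 + $3,156.96 = $11,759.16
Monthly = $11,759.16 / 12 = $979.93
Shortage spread = $930.72 ÷ 12 = $77.56/mo
Adjusted monthly = $979.93 + $77.56 = $1,057.49

$1,057.49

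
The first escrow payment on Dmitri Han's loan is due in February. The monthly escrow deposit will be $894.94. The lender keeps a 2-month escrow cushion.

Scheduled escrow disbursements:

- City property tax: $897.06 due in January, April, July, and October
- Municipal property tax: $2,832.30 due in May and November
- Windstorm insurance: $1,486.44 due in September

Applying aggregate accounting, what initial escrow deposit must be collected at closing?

$2,682.70

Cushion = 2 × $894.94 = $1,789.88
Trial balance (start $0, +$894.94 each month, − disbursements):
  Feb: +$894.94 → $894.94
  Mar: +$894.94 → $1,789.88
  Apr: +$894.94 − $897.06 → $1,787.76
  May: +$894.94 − $2,832.30 → -$149.60
  Jun: +$894.94 → $745.34
  Jul: +$894.94 − $897.06 → $743.22
  Aug: +$894.94 → $1,638.16
  Sep: +$894.94 − $1,486.44 → $1,046.66
  Oct: +$894.94 − $897.06 → $1,044.54
  Nov: +$894.94 − $2,832.30 → -$892.82
  Dec: +$894.94 → $2.12
  Jan: +$894.94 − $897.06 → $0.00
Lowest trial balance = -$892.82 (Nov)
Initial deposit = cushion − low point = $1,789.88 − (-$892.82) = $2,682.70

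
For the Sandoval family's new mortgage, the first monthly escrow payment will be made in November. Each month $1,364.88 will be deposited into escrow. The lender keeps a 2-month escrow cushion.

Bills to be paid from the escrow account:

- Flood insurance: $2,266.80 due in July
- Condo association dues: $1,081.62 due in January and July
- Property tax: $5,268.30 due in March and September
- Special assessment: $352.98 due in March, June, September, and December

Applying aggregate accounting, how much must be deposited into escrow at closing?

Cushion = 2 × $1,364.88 = $2,729.76
Trial balance (start $0, +$1,364.88 each month, − disbursements):
  Nov: +$1,364.88 → $1,364.88
  Dec: +$1,364.88 − $352.98 → $2,376.78
  Jan: +$1,364.88 − $1,081.62 → $2,660.04
  Feb: +$1,364.88 → $4,024.92
  Mar: +$1,364.88 − $5,621.28 → -$231.48
  Apr: +$1,364.88 → $1,133.40
  May: +$1,364.88 → $2,498.28
  Jun: +$1,364.88 − $352.98 → $3,510.18
  Jul: +$1,364.88 − $3,348.42 → $1,526.64
  Aug: +$1,364.88 → $2,891.52
  Sep: +$1,364.88 − $5,621.28 → -$1,364.88
  Oct: +$1,364.88 → $0.00
Lowest trial balance = -$1,364.88 (Sep)
Initial deposit = cushion − low point = $2,729.76 − (-$1,364.88) = $4,094.64

$4,094.64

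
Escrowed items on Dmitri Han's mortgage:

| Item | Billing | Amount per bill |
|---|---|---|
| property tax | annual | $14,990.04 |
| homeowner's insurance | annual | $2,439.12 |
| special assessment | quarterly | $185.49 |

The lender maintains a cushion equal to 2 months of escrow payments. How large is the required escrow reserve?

$3,028.52

Property tax = $14,990.04/yr
Homeowner's insurance = $2,439.12/yr
Special assessment = $185.49 × 4 = $741.96/yr
Total annual escrow = $14,990.04 + $2,439.12 + $741.96 = $18,171.12
Monthly = $18,171.12 / 12 = $1,514.26
Cushion = 2 × $1,514.26 = $3,028.52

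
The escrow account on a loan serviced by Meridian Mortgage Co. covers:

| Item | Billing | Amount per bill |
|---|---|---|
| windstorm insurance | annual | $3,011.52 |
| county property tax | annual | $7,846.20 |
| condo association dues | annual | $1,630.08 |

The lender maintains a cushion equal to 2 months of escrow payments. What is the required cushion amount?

$2,081.30

Windstorm insurance — $3,011.52
County property tax — $7,846.20
Condo association dues — $1,630.08
Total per year = $12,487.80
Monthly = $12,487.80 ÷ 12 = $1,040.65
Required cushion = 2 × $1,040.65 = $2,081.30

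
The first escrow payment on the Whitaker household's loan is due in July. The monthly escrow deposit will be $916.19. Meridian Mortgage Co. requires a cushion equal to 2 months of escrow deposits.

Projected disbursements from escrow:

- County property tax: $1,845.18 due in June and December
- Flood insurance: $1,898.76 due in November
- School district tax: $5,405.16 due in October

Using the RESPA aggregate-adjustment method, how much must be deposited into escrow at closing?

Cushion = 2 × $916.19 = $1,832.38
Trial balance (start $0, +$916.19 each month, − disbursements):
  Jul: +$916.19 → $916.19
  Aug: +$916.19 → $1,832.38
  Sep: +$916.19 → $2,748.57
  Oct: +$916.19 − $5,405.16 → -$1,740.40
  Nov: +$916.19 − $1,898.76 → -$2,722.97
  Dec: +$916.19 − $1,845.18 → -$3,651.96
  Jan: +$916.19 → -$2,735.77
  Feb: +$916.19 → -$1,819.58
  Mar: +$916.19 → -$903.39
  Apr: +$916.19 → $12.80
  May: +$916.19 → $928.99
  Jun: +$916.19 − $1,845.18 → $0.00
Lowest trial balance = -$3,651.96 (Dec)
Initial deposit = cushion − low point = $1,832.38 − (-$3,651.96) = $5,484.34

$5,484.34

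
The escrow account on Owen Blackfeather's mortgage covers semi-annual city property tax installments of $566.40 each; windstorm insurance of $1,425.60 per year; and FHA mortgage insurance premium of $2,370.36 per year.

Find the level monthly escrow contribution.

$410.73

City property tax — $566.40 × 2 = $1,132.80 per year
Windstorm insurance — $1,425.60 per year
FHA mortgage insurance premium — $2,370.36 per year
Total annual escrow = $1,132.80 + $1,425.60 + $2,370.36 = $4,928.76
Base monthly escrow = $4,928.76 ÷ 12 = $410.73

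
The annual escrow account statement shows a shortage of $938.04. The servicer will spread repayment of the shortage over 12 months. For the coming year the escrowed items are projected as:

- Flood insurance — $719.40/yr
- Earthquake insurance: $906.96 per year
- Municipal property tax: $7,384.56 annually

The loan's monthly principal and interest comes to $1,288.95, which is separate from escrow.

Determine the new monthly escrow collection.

Flood insurance: $719.40
Earthquake insurance: $906.96
Municipal property tax: $7,384.56
Combined annual = $9,010.92
Monthly = $9,010.92 / 12 = $750.91
Shortage spread = $938.04 / 12 = $78.17/mo
New monthly escrow = $750.91 + $78.17 = $829.08

$829.08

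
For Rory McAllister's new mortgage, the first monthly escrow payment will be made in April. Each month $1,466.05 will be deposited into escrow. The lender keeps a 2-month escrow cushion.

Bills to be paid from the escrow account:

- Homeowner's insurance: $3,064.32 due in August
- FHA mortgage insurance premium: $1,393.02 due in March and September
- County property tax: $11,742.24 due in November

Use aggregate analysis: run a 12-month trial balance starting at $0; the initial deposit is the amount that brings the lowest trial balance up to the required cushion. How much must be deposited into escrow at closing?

$7,403.28

Cushion = 2 × $1,466.05 = $2,932.10
Trial balance (start $0, +$1,466.05 each month, − disbursements):
  Apr: +$1,466.05 → $1,466.05
  May: +$1,466.05 → $2,932.10
  Jun: +$1,466.05 → $4,398.15
  Jul: +$1,466.05 → $5,864.20
  Aug: +$1,466.05 − $3,064.32 → $4,265.93
  Sep: +$1,466.05 − $1,393.02 → $4,338.96
  Oct: +$1,466.05 → $5,805.01
  Nov: +$1,466.05 − $11,742.24 → -$4,471.18
  Dec: +$1,466.05 → -$3,005.13
  Jan: +$1,466.05 → -$1,539.08
  Feb: +$1,466.05 → -$73.03
  Mar: +$1,466.05 − $1,393.02 → $0.00
Lowest trial balance = -$4,471.18 (Nov)
Initial deposit = cushion − low point = $2,932.10 − (-$4,471.18) = $7,403.28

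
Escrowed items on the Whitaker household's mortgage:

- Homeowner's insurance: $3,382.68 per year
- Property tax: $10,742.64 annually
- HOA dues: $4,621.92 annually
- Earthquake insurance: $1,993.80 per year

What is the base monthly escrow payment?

$1,728.42

Homeowner's insurance = $3,382.68
Property tax = $10,742.64
HOA dues = $4,621.92
Earthquake insurance = $1,993.80
Annual escrow total = $20,741.04
Per month = $20,741.04 ÷ 12 = $1,728.42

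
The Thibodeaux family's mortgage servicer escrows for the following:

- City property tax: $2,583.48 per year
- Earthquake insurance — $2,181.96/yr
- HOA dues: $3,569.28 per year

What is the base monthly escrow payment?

City property tax: $2,583.48 per year
Earthquake insurance: $2,181.96 per year
HOA dues: $3,569.28 per year
Yearly total = $2,583.48 + $2,181.96 + $3,569.28 = $8,334.72
Base monthly escrow = $8,334.72 / 12 = $694.56

$694.56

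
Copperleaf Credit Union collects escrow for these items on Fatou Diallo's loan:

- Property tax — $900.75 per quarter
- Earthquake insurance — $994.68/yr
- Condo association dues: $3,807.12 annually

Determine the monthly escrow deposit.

$700.40

Property tax: $900.75 × 4 = $3,603.00/yr
Earthquake insurance: $994.68/yr
Condo association dues: $3,807.12/yr
Yearly total = $3,603.00 + $994.68 + $3,807.12 = $8,404.80
Monthly = $8,404.80 / 12 = $700.40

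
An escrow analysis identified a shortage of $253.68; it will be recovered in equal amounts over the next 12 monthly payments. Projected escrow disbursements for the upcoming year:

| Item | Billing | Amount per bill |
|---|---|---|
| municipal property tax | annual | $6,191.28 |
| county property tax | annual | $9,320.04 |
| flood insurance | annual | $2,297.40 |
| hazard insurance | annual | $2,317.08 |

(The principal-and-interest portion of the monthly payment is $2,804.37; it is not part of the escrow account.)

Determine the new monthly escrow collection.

$1,698.29

Municipal property tax: $6,191.28 annually
County property tax: $9,320.04 annually
Flood insurance: $2,297.40 annually
Hazard insurance: $2,317.08 annually
Yearly total = $6,191.28 + $9,320.04 + $2,297.40 + $2,317.08 = $20,125.80
Monthly = $20,125.80 ÷ 12 = $1,677.15
Shortage spread = $253.68 / 12 = $21.14/mo
New monthly escrow = $1,677.15 + $21.14 = $1,698.29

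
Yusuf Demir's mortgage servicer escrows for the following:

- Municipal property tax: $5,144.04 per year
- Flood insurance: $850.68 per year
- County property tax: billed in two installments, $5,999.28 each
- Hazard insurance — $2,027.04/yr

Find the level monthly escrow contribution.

Municipal property tax = $5,144.04 per year
Flood insurance = $850.68 per year
County property tax = $5,999.28 × 2 = $11,998.56 per year
Hazard insurance = $2,027.04 per year
Combined annual = $5,144.04 + $850.68 + $11,998.56 + $2,027.04 = $20,020.32
Per month = $20,020.32 ÷ 12 = $1,668.36

$1,668.36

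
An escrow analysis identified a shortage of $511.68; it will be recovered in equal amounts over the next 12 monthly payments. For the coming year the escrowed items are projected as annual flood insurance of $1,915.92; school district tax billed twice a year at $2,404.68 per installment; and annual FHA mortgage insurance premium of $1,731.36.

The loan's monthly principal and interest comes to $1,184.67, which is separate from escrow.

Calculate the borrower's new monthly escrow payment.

Flood insurance: $1,915.92/yr
School district tax: $2,404.68 × 2 = $4,809.36/yr
FHA mortgage insurance premium: $1,731.36/yr
Total per year = $1,915.92 + $4,809.36 + $1,731.36 = $8,456.64
Per month = $8,456.64 / 12 = $704.72
Shortage spread = $511.68 ÷ 12 = $42.64/mo
New monthly escrow = $704.72 + $42.64 = $747.36

$747.36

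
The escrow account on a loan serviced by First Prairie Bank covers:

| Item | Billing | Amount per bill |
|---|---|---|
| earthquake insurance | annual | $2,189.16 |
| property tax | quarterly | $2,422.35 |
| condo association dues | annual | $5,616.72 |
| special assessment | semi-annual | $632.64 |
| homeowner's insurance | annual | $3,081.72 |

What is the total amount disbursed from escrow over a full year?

$21,842.28

Earthquake insurance = $2,189.16 per year
Property tax = $2,422.35 × 4 = $9,689.40 per year
Condo association dues = $5,616.72 per year
Special assessment = $632.64 × 2 = $1,265.28 per year
Homeowner's insurance = $3,081.72 per year
Yearly total = $2,189.16 + $9,689.40 + $5,616.72 + $1,265.28 + $3,081.72 = $21,842.28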